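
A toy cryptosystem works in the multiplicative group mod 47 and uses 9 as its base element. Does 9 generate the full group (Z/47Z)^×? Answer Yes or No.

φ(47) = 47 − 1 = 46 = 2 · 23.
An element g generates (Z/47Z)^× iff g^(46/q) ≢ 1 (mod 47) for each prime q ∈ {2, 23}.
9^23 ≡ 1 (mod 47)  [q = 2: ≡ 1 ✗]
9^2 ≡ 34 (mod 47)  [q = 23: ≢ 1 ✓]
Since 9^23 ≡ 1, the order of 9 divides 23 < 46, so 9 is not a primitive root.

No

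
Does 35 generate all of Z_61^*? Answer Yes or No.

Yes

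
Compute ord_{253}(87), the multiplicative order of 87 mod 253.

22

Since 87 ∈ (Z/253Z)^×, its order divides φ(253) = φ(11·23) = (11−1)·(23−1) = 10·22 = 220 = 2^2 · 5 · 11.
Divisors of 220: 1, 2, 4, 5, 10, 11, 20, 22, 44, 55, 110, 220.
Evaluate successive powers at the divisors of 220:
87^1 ≡ 87
87^2 ≡ 232
87^4 ≡ 188
87^5 ≡ 164
87^10 ≡ 78
87^11 ≡ 208
87^20 ≡ 12
87^22 ≡ 1
Therefore the multiplicative order of 87 modulo 253 is 22.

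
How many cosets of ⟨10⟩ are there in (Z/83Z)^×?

By Lagrange's theorem, ord_83(10) divides φ(83) = 83 − 1 = 82 = 2 · 41.
Divisors of 82: 1, 2, 41, 82.
Check 10^d mod 83 for each divisor in increasing order:
10^1 ≡ 10
10^2 ≡ 17
10^41 ≡ 1
The order of 10 is 41, so the subgroup it generates has 41 elements.
[(Z/83Z)^× : ⟨10⟩] = 82/41 = 2.

2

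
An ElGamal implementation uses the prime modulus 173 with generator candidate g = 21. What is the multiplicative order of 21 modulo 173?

86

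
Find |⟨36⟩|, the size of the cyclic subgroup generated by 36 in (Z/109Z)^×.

Since 36 ∈ (Z/109Z)^×, its order divides φ(109) = 109 − 1 = 108 = 2^2 · 3^3.
Divisors of 108: 1, 2, 3, 4, 6, 9, 12, 18, 27, 36, 54, 108.
Compute 36^d (mod 109) for the divisors d until we hit 1:
36^1 ≡ 36
36^2 ≡ 97
36^3 ≡ 4
36^4 ≡ 35
36^6 ≡ 16
36^9 ≡ 64
36^12 ≡ 38
36^18 ≡ 63
36^27 ≡ 108
36^36 ≡ 45
36^54 ≡ 1
Hence ord(36) = 54.

54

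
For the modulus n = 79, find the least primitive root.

3

φ(79) = 79 − 1 = 78 = 2 · 3 · 13.
Test candidates g = 2, 3, … against the prime factors q ∈ {2, 3, 13} of φ(79): g is a generator iff g^(78/q) ≢ 1 for every such q.
g = 2: 2^39 ≡ 1 — hits 1, so not a primitive root.
g = 3: 3^39 ≡ 78; 3^26 ≡ 23; 3^6 ≡ 18 — none is 1, so 3 is a primitive root.
The smallest primitive root modulo 79 is 3.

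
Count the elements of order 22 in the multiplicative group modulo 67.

φ(67) = 67 − 1 = 66 = 2 · 3 · 11.
In a cyclic group of order 66, there are φ(d) elements of order d for each divisor d of 66, and zero for non-divisors.
22 = 2 · 11 divides 66, and φ(22) = 10.

10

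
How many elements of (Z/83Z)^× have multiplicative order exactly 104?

0

φ(83) = 83 − 1 = 82 = 2 · 41.
In a cyclic group of order 82, there are φ(d) elements of order d for each divisor d of 82, and zero for non-divisors.
Here 82 is not a multiple of 104, so there are no elements of order 104.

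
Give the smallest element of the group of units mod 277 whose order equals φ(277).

φ(277) = 277 − 1 = 276 = 2^2 · 3 · 23.
g is a primitive root iff g^(276/q) ≢ 1 (mod 277) for each prime q ∈ {2, 3, 23}.
g = 2: 2^138 ≡ 276; 2^92 ≡ 1 — hits 1, so not a primitive root.
g = 3: 3^138 ≡ 1 — hits 1, so not a primitive root.
g = 4: 4^138 ≡ 1 — hits 1, so not a primitive root.
g = 5: 5^138 ≡ 276; 5^92 ≡ 116; 5^12 ≡ 27 — none is 1, so 5 is a primitive root.
So 5 is the smallest generator of (Z/277Z)^×.

5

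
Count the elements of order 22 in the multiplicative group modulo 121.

10

φ(121) = φ(11^2) = 11·(11−1) = 110 = 2 · 5 · 11.
In a cyclic group of order 110, there are φ(d) elements of order d for each divisor d of 110, and zero for non-divisors.
22 = 2 · 11 divides 110, and φ(22) = 10.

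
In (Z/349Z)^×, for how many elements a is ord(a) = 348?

112

φ(349) = 349 − 1 = 348 = 2^2 · 3 · 29.
Since (Z/349Z)^× is cyclic of order 348, the number of elements of order d is φ(d) when d | 348 and 0 otherwise.
348 = 2^2 · 3 · 29 divides 348, and φ(348) = 112.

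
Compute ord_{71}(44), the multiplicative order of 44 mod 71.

The order of 44 must divide φ(71) = 71 − 1 = 70 = 2 · 5 · 7.
Divisors of 70: 1, 2, 5, 7, 10, 14, 35, 70.
Compute 44^d (mod 71) for the divisors d until we hit 1:
44^1 ≡ 44
44^2 ≡ 19
44^5 ≡ 51
44^7 ≡ 46
44^10 ≡ 45
44^14 ≡ 57
44^35 ≡ 70
44^70 ≡ 1
Therefore the multiplicative order of 44 modulo 71 is 70.

70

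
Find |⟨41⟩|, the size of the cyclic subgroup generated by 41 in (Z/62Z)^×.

15

The order of 41 must divide φ(62) = φ(2)·φ(31) = 1·30 = 30 = 2 · 3 · 5.
Divisors of 30: 1, 2, 3, 5, 6, 10, 15, 30.
Compute 41^d (mod 62) for the divisors d until we hit 1:
41^1 ≡ 41 (mod 62)
41^2 ≡ 7 (mod 62)
41^3 ≡ 39 (mod 62)
41^5 ≡ 25 (mod 62)
41^6 ≡ 33 (mod 62)
41^10 ≡ 5 (mod 62)
41^15 ≡ 1 (mod 62) ✓
Therefore the multiplicative order of 41 modulo 62 is 15.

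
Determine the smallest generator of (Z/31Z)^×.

3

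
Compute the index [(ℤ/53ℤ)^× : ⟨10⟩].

4

ord(10) | φ(53) = 53 − 1 = 52 = 2^2 · 13.
Divisors of 52: 1, 2, 4, 13, 26, 52.
Evaluate successive powers at the divisors of 52:
10^1 ≡ 10 (mod 53)
10^2 ≡ 47 (mod 53)
10^4 ≡ 36 (mod 53)
10^13 ≡ 1 (mod 53) ✓
Thus |⟨10⟩| = ord(10) = 13.
Index = |(Z/53Z)^×| / |⟨10⟩| = 52 / 13 = 4.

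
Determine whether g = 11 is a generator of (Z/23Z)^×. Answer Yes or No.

Yes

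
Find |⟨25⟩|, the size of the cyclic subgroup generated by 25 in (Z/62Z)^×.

3

The order of 25 must divide φ(62) = φ(2)·φ(31) = 1·30 = 30 = 2 · 3 · 5.
Divisors of 30: 1, 2, 3, 5, 6, 10, 15, 30.
Check 25^d mod 62 for each divisor in increasing order:
25^1 ≡ 25
25^2 ≡ 5
25^3 ≡ 1
So ord_62(25) = 3.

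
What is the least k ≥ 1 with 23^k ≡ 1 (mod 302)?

By Lagrange's theorem, ord_302(23) divides φ(302) = φ(2)·φ(151) = 1·150 = 150 = 2 · 3 · 5^2.
Divisors of 150: 1, 2, 3, 5, 6, 10, 15, 25, 30, 50, 75, 150.
Check 23^d mod 302 for each divisor in increasing order:
23^1 ≡ 23
23^2 ≡ 227
23^3 ≡ 87
23^5 ≡ 119
23^6 ≡ 19
23^10 ≡ 269
23^15 ≡ 301
23^25 ≡ 33
23^30 ≡ 1
Hence ord(23) = 30.

30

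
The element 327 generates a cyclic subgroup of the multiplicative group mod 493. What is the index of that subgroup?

16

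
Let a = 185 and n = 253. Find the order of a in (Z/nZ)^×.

5

The order of 185 must divide φ(253) = φ(11·23) = (11−1)·(23−1) = 10·22 = 220 = 2^2 · 5 · 11.
Divisors of 220: 1, 2, 4, 5, 10, 11, 20, 22, 44, 55, 110, 220.
Test each divisor d:
185^1 ≡ 185
185^2 ≡ 70
185^4 ≡ 93
185^5 ≡ 1
The smallest such exponent is 5, so the order of 185 is 5.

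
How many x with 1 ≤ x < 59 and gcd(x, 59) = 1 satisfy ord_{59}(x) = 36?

0

φ(59) = 59 − 1 = 58 = 2 · 29.
In a cyclic group of order 58, there are φ(d) elements of order d for each divisor d of 58, and zero for non-divisors.
36 does not divide 58, so no element of (Z/59Z)^× has order 36.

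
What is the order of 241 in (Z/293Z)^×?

292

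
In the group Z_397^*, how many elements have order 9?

6

φ(397) = 397 − 1 = 396 = 2^2 · 3^2 · 11.
Since (Z/397Z)^× is cyclic of order 396, the number of elements of order d is φ(d) when d | 396 and 0 otherwise.
9 = 3^2 divides 396, and φ(9) = 6.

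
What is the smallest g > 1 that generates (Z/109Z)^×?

6

φ(109) = 109 − 1 = 108 = 2^2 · 3^3.
Test candidates g = 2, 3, … against the prime factors q ∈ {2, 3} of φ(109): g is a generator iff g^(108/q) ≢ 1 for every such q.
g = 2: 2^54 ≡ 108; 2^36 ≡ 1 — hits 1, so not a primitive root.
g = 3: 3^54 ≡ 1 — hits 1, so not a primitive root.
g = 4: 4^54 ≡ 1 — hits 1, so not a primitive root.
g = 5: 5^54 ≡ 1 — hits 1, so not a primitive root.
g = 6: 6^54 ≡ 108; 6^36 ≡ 63 — none is 1, so 6 is a primitive root.
Hence the least primitive root of 109 is 6.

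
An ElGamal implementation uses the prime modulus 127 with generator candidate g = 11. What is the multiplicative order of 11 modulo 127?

The order of 11 must divide φ(127) = 127 − 1 = 126 = 2 · 3^2 · 7.
Divisors of 126: 1, 2, 3, 6, 7, 9, 14, 18, 21, 42, 63, 126.
Compute 11^d (mod 127) for the divisors d until we hit 1:
11^1 ≡ 11 (mod 127)
11^2 ≡ 121 (mod 127)
11^3 ≡ 61 (mod 127)
11^6 ≡ 38 (mod 127)
11^7 ≡ 37 (mod 127)
11^9 ≡ 32 (mod 127)
11^14 ≡ 99 (mod 127)
11^18 ≡ 8 (mod 127)
11^21 ≡ 107 (mod 127)
11^42 ≡ 19 (mod 127)
11^63 ≡ 1 (mod 127) ✓
So ord_127(11) = 63.

63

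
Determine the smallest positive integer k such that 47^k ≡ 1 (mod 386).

192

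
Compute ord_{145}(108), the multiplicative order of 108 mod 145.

By Lagrange's theorem, ord_145(108) divides φ(145) = φ(5·29) = (5−1)·(29−1) = 4·28 = 112 = 2^4 · 7.
Divisors of 112: 1, 2, 4, 7, 8, 14, 16, 28, 56, 112.
Check 108^d mod 145 for each divisor in increasing order:
108^1 ≡ 108 (mod 145)
108^2 ≡ 64 (mod 145)
108^4 ≡ 36 (mod 145)
108^7 ≡ 12 (mod 145)
108^8 ≡ 136 (mod 145)
108^14 ≡ 144 (mod 145)
108^16 ≡ 81 (mod 145)
108^28 ≡ 1 (mod 145) ✓
Therefore the multiplicative order of 108 modulo 145 is 28.

28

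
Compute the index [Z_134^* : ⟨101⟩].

1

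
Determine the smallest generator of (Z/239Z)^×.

7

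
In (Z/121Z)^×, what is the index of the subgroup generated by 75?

By Lagrange's theorem, ord_121(75) divides φ(121) = φ(11^2) = 11·(11−1) = 110 = 2 · 5 · 11.
Divisors of 110: 1, 2, 5, 10, 11, 22, 55, 110.
Test each divisor d:
75^1 ≡ 75 (mod 121)
75^2 ≡ 59 (mod 121)
75^5 ≡ 78 (mod 121)
75^10 ≡ 34 (mod 121)
75^11 ≡ 9 (mod 121)
75^22 ≡ 81 (mod 121)
75^55 ≡ 1 (mod 121) ✓
Thus |⟨75⟩| = ord(75) = 55.
The index is φ(121) / ord(75) = 110 / 55 = 2.

2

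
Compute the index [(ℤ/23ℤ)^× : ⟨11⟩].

The order of 11 must divide φ(23) = 23 − 1 = 22 = 2 · 11.
Divisors of 22: 1, 2, 11, 22.
Evaluate successive powers at the divisors of 22:
11^1 ≡ 11
11^2 ≡ 6
11^11 ≡ 22
11^22 ≡ 1
So ord_23(11) = 22, hence |⟨11⟩| = 22.
[(Z/23Z)^× : ⟨11⟩] = 22/22 = 1.

1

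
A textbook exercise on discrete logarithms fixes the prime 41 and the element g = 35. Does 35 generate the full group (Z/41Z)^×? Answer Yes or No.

Yes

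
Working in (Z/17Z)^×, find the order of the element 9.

8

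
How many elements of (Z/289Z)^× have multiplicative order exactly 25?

0

φ(289) = φ(17^2) = 17·(17−1) = 272 = 2^4 · 17.
In a cyclic group of order 272, there are φ(d) elements of order d for each divisor d of 272, and zero for non-divisors.
Here 272 is not a multiple of 25, so there are no elements of order 25.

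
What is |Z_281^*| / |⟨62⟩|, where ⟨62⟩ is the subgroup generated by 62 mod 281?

ord(62) | φ(281) = 281 − 1 = 280 = 2^3 · 5 · 7.
Divisors of 280: 1, 2, 4, 5, 7, 8, 10, 14, 20, 28, 35, 40, 56, 70, 140, 280.
Test each divisor d:
62^1 ≡ 62 (mod 281)
62^2 ≡ 191 (mod 281)
62^4 ≡ 232 (mod 281)
62^5 ≡ 53 (mod 281)
62^7 ≡ 7 (mod 281)
62^8 ≡ 153 (mod 281)
62^10 ≡ 280 (mod 281)
62^14 ≡ 49 (mod 281)
62^20 ≡ 1 (mod 281) ✓
Thus |⟨62⟩| = ord(62) = 20.
The index is φ(281) / ord(62) = 280 / 20 = 14.

14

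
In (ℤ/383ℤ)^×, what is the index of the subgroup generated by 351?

By Lagrange's theorem, ord_383(351) divides φ(383) = 383 − 1 = 382 = 2 · 191.
Divisors of 382: 1, 2, 191, 382.
Test each divisor d:
351^1 ≡ 351
351^2 ≡ 258
351^191 ≡ 382
351^382 ≡ 1
Thus |⟨351⟩| = ord(351) = 382.
[(Z/383Z)^× : ⟨351⟩] = 382/382 = 1.

1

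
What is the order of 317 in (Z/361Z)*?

342

Since 317 ∈ (Z/361Z)^×, its order divides φ(361) = φ(19^2) = 19·(19−1) = 342 = 2 · 3^2 · 19.
Divisors of 342: 1, 2, 3, 6, 9, 18, 19, 38, 57, 114, 171, 342.
Check 317^d mod 361 for each divisor in increasing order:
317^1 ≡ 317
317^2 ≡ 131
317^3 ≡ 12
317^6 ≡ 144
317^9 ≡ 284
317^18 ≡ 153
317^19 ≡ 127
317^38 ≡ 245
317^57 ≡ 69
317^114 ≡ 68
317^171 ≡ 360
317^342 ≡ 1
Therefore the multiplicative order of 317 modulo 361 is 342.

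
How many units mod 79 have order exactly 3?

φ(79) = 79 − 1 = 78 = 2 · 3 · 13.
(Z/79Z)^× is cyclic (|G| = 78); a cyclic group of order m has exactly φ(d) elements of each order d | m, and none otherwise.
3 | 78, and φ(3) = 3 − 1 = 2.

2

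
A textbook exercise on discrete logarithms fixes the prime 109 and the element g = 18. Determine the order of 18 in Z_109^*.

108

Since 18 ∈ (Z/109Z)^×, its order divides φ(109) = 109 − 1 = 108 = 2^2 · 3^3.
Divisors of 108: 1, 2, 3, 4, 6, 9, 12, 18, 27, 36, 54, 108.
Compute 18^d (mod 109) for the divisors d until we hit 1:
18^1 ≡ 18 (mod 109)
18^2 ≡ 106 (mod 109)
18^3 ≡ 55 (mod 109)
18^4 ≡ 9 (mod 109)
18^6 ≡ 82 (mod 109)
18^9 ≡ 41 (mod 109)
18^12 ≡ 75 (mod 109)
18^18 ≡ 46 (mod 109)
18^27 ≡ 33 (mod 109)
18^36 ≡ 45 (mod 109)
18^54 ≡ 108 (mod 109)
18^108 ≡ 1 (mod 109) ✓
So ord_109(18) = 108.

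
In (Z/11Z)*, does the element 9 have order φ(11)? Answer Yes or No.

No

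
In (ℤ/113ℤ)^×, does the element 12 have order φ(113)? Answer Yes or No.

Yes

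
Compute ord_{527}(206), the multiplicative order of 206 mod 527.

120

ord(206) | φ(527) = φ(17·31) = (17−1)·(31−1) = 16·30 = 480 = 2^5 · 3 · 5.
Divisors of 480: 1, 2, 3, 4, 5, 6, 8, 10, 12, 15, 16, 20, 24, 30, 32, 40, 48, 60, 80, 96, 120, 160, 240, 480.
Evaluate successive powers at the divisors of 480:
206^1 ≡ 206
206^2 ≡ 276
206^3 ≡ 467
206^4 ≡ 288
206^5 ≡ 304
206^6 ≡ 438
206^8 ≡ 205
206^10 ≡ 191
206^12 ≡ 16
206^15 ≡ 94
206^16 ≡ 392
206^20 ≡ 118
206^24 ≡ 256
206^30 ≡ 404
206^32 ≡ 307
206^40 ≡ 222
206^48 ≡ 188
206^60 ≡ 373
206^80 ≡ 273
206^96 ≡ 35
206^120 ≡ 1
Hence ord(206) = 120.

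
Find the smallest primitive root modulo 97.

5

φ(97) = 97 − 1 = 96 = 2^5 · 3.
g is a primitive root iff g^(96/q) ≢ 1 (mod 97) for each prime q ∈ {2, 3}.
g = 2: 2^48 ≡ 1 — hits 1, so not a primitive root.
g = 3: 3^48 ≡ 1 — hits 1, so not a primitive root.
g = 4: 4^48 ≡ 1 — hits 1, so not a primitive root.
g = 5: 5^48 ≡ 96; 5^32 ≡ 35 — none is 1, so 5 is a primitive root.
So 5 is the smallest generator of (Z/97Z)^×.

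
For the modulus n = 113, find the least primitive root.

3

φ(113) = 113 − 1 = 112 = 2^4 · 7.
Test candidates g = 2, 3, … against the prime factors q ∈ {2, 7} of φ(113): g is a generator iff g^(112/q) ≢ 1 for every such q.
g = 2: 2^56 ≡ 1 — hits 1, so not a primitive root.
g = 3: 3^56 ≡ 112; 3^16 ≡ 49 — none is 1, so 3 is a primitive root.
So 3 is the smallest generator of (Z/113Z)^×.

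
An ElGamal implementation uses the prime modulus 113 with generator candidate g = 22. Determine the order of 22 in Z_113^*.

56

Since 22 ∈ (Z/113Z)^×, its order divides φ(113) = 113 − 1 = 112 = 2^4 · 7.
Divisors of 112: 1, 2, 4, 7, 8, 14, 16, 28, 56, 112.
Test each divisor d:
22^1 ≡ 22
22^2 ≡ 32
22^4 ≡ 7
22^7 ≡ 69
22^8 ≡ 49
22^14 ≡ 15
22^16 ≡ 28
22^28 ≡ 112
22^56 ≡ 1
The smallest such exponent is 56, so the order of 22 is 56.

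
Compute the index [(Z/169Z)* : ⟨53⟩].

12

By Lagrange's theorem, ord_169(53) divides φ(169) = φ(13^2) = 13·(13−1) = 156 = 2^2 · 3 · 13.
Divisors of 156: 1, 2, 3, 4, 6, 12, 13, 26, 39, 52, 78, 156.
Check 53^d mod 169 for each divisor in increasing order:
53^1 ≡ 53 (mod 169)
53^2 ≡ 105 (mod 169)
53^3 ≡ 157 (mod 169)
53^4 ≡ 40 (mod 169)
53^6 ≡ 144 (mod 169)
53^12 ≡ 118 (mod 169)
53^13 ≡ 1 (mod 169) ✓
So ord_169(53) = 13, hence |⟨53⟩| = 13.
The index is φ(169) / ord(53) = 156 / 13 = 12.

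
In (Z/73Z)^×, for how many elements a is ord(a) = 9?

6

φ(73) = 73 − 1 = 72 = 2^3 · 3^2.
Since (Z/73Z)^× is cyclic of order 72, the number of elements of order d is φ(d) when d | 72 and 0 otherwise.
9 = 3^2 divides 72, and φ(9) = 6.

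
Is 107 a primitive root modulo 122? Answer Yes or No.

No

φ(122) = φ(2)·φ(61) = 1·60 = 60 = 2^2 · 3 · 5.
It suffices to check that the order of 107 is not a proper divisor of 60: compute 107^(60/q) for q ∈ {2, 3, 5}.
107^30 ≡ 1 (mod 122)  [q = 2: ≡ 1 ✗]
107^20 ≡ 47 (mod 122)  [q = 3: ≢ 1 ✓]
107^12 ≡ 119 (mod 122)  [q = 5: ≢ 1 ✓]
The check at q = 2 fails, so 107 generates a proper subgroup.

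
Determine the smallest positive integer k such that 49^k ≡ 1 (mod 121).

By Lagrange's theorem, ord_121(49) divides φ(121) = φ(11^2) = 11·(11−1) = 110 = 2 · 5 · 11.
Divisors of 110: 1, 2, 5, 10, 11, 22, 55, 110.
Test each divisor d:
49^1 ≡ 49
49^2 ≡ 102
49^5 ≡ 23
49^10 ≡ 45
49^11 ≡ 27
49^22 ≡ 3
49^55 ≡ 1
Therefore the multiplicative order of 49 modulo 121 is 55.

55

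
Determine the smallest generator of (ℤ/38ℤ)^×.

3

φ(38) = φ(2)·φ(19) = 1·18 = 18 = 2 · 3^2.
g is a primitive root iff g^(18/q) ≢ 1 (mod 38) for each prime q ∈ {2, 3}.
g = 2: gcd(2, 38) = 2 > 1, not a unit — skip.
g = 3: 3^9 ≡ 37; 3^6 ≡ 7 — none is 1, so 3 is a primitive root.
The smallest primitive root modulo 38 is 3.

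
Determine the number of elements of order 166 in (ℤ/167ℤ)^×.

82

φ(167) = 167 − 1 = 166 = 2 · 83.
Since (Z/167Z)^× is cyclic of order 166, the number of elements of order d is φ(d) when d | 166 and 0 otherwise.
166 = 2 · 83 divides 166, and φ(166) = 82.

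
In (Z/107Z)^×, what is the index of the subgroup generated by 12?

2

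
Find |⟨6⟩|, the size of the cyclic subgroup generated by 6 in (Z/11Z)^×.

10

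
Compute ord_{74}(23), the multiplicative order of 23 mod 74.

12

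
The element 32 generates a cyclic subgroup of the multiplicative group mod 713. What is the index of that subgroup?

60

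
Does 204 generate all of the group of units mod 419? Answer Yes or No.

φ(419) = 419 − 1 = 418 = 2 · 11 · 19.
204 is a primitive root mod 419 iff 204^(φ(419)/q) ≢ 1 for every prime q | φ(419), i.e. q ∈ {2, 11, 19}.
204^209 ≡ 418 (mod 419)  [q = 2: ≢ 1 ✓]
204^38 ≡ 1 (mod 419)  [q = 11: ≡ 1 ✗]
204^22 ≡ 114 (mod 419)  [q = 19: ≢ 1 ✓]
Since 204^38 ≡ 1, the order of 204 divides 38 < 418, so 204 is not a primitive root.

No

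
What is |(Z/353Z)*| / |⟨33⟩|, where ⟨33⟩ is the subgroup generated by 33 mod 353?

1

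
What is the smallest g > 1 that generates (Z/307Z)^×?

5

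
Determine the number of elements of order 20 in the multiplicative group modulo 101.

8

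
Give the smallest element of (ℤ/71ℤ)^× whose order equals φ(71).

7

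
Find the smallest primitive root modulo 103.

φ(103) = 103 − 1 = 102 = 2 · 3 · 17.
Test candidates g = 2, 3, … against the prime factors q ∈ {2, 3, 17} of φ(103): g is a generator iff g^(102/q) ≢ 1 for every such q.
g = 2: 2^51 ≡ 1 — hits 1, so not a primitive root.
g = 3: 3^51 ≡ 102; 3^34 ≡ 1 — hits 1, so not a primitive root.
g = 4: 4^51 ≡ 1 — hits 1, so not a primitive root.
g = 5: 5^51 ≡ 102; 5^34 ≡ 56; 5^6 ≡ 72 — none is 1, so 5 is a primitive root.
The smallest primitive root modulo 103 is 5.

5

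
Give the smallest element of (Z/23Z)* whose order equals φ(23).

φ(23) = 23 − 1 = 22 = 2 · 11.
Test candidates g = 2, 3, … against the prime factors q ∈ {2, 11} of φ(23): g is a generator iff g^(22/q) ≢ 1 for every such q.
g = 2: 2^11 ≡ 1 — hits 1, so not a primitive root.
g = 3: 3^11 ≡ 1 — hits 1, so not a primitive root.
g = 4: 4^11 ≡ 1 — hits 1, so not a primitive root.
g = 5: 5^11 ≡ 22; 5^2 ≡ 2 — none is 1, so 5 is a primitive root.
The smallest primitive root modulo 23 is 5.

5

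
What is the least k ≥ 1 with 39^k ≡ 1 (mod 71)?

Since 39 ∈ (Z/71Z)^×, its order divides φ(71) = 71 − 1 = 70 = 2 · 5 · 7.
Divisors of 70: 1, 2, 5, 7, 10, 14, 35, 70.
Evaluate successive powers at the divisors of 70:
39^1 ≡ 39 (mod 71)
39^2 ≡ 30 (mod 71)
39^5 ≡ 26 (mod 71)
39^7 ≡ 70 (mod 71)
39^10 ≡ 37 (mod 71)
39^14 ≡ 1 (mod 71) ✓
So ord_71(39) = 14.

14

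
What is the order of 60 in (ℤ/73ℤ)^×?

ord(60) | φ(73) = 73 − 1 = 72 = 2^3 · 3^2.
Divisors of 72: 1, 2, 3, 4, 6, 8, 9, 12, 18, 24, 36, 72.
Compute 60^d (mod 73) for the divisors d until we hit 1:
60^1 ≡ 60
60^2 ≡ 23
60^3 ≡ 66
60^4 ≡ 18
60^6 ≡ 49
60^8 ≡ 32
60^9 ≡ 22
60^12 ≡ 65
60^18 ≡ 46
60^24 ≡ 64
60^36 ≡ 72
60^72 ≡ 1
The smallest such exponent is 72, so the order of 60 is 72.

72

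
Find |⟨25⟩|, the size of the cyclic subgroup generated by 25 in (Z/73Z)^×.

36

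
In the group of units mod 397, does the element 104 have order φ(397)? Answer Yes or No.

No

φ(397) = 397 − 1 = 396 = 2^2 · 3^2 · 11.
An element g generates (Z/397Z)^× iff g^(396/q) ≢ 1 (mod 397) for each prime q ∈ {2, 3, 11}.
104^198 ≡ 1 (mod 397)  [q = 2: ≡ 1 ✗]
104^132 ≡ 34 (mod 397)  [q = 3: ≢ 1 ✓]
104^36 ≡ 16 (mod 397)  [q = 11: ≢ 1 ✓]
The check at q = 2 fails, so 104 generates a proper subgroup.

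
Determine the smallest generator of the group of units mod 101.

2

φ(101) = 101 − 1 = 100 = 2^2 · 5^2.
Test candidates g = 2, 3, … against the prime factors q ∈ {2, 5} of φ(101): g is a generator iff g^(100/q) ≢ 1 for every such q.
g = 2: 2^50 ≡ 100; 2^20 ≡ 95 — none is 1, so 2 is a primitive root.
So 2 is the smallest generator of (Z/101Z)^×.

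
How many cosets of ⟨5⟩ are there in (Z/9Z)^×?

Since 5 ∈ (Z/9Z)^×, its order divides φ(9) = φ(3^2) = 3·(3−1) = 6 = 2 · 3.
Divisors of 6: 1, 2, 3, 6.
Check 5^d mod 9 for each divisor in increasing order:
5^1 ≡ 5 (mod 9)
5^2 ≡ 7 (mod 9)
5^3 ≡ 8 (mod 9)
5^6 ≡ 1 (mod 9) ✓
The order of 5 is 6, so the subgroup it generates has 6 elements.
Index = |(Z/9Z)^×| / |⟨5⟩| = 6 / 6 = 1.

1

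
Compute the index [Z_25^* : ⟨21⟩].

4

The order of 21 must divide φ(25) = φ(5^2) = 5·(5−1) = 20 = 2^2 · 5.
Divisors of 20: 1, 2, 4, 5, 10, 20.
Test each divisor d:
21^1 ≡ 21
21^2 ≡ 16
21^4 ≡ 6
21^5 ≡ 1
Thus |⟨21⟩| = ord(21) = 5.
The index is φ(25) / ord(21) = 20 / 5 = 4.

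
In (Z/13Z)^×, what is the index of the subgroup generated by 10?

2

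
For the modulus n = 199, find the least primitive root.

3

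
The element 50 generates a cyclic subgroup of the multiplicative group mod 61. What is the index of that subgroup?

15

ord(50) | φ(61) = 61 − 1 = 60 = 2^2 · 3 · 5.
Divisors of 60: 1, 2, 3, 4, 5, 6, 10, 12, 15, 20, 30, 60.
Test each divisor d:
50^1 ≡ 50 (mod 61)
50^2 ≡ 60 (mod 61)
50^3 ≡ 11 (mod 61)
50^4 ≡ 1 (mod 61) ✓
Thus |⟨50⟩| = ord(50) = 4.
The index is φ(61) / ord(50) = 60 / 4 = 15.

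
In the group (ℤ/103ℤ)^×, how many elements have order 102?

32

φ(103) = 103 − 1 = 102 = 2 · 3 · 17.
In a cyclic group of order 102, there are φ(d) elements of order d for each divisor d of 102, and zero for non-divisors.
102 = 2 · 3 · 17 divides 102, and φ(102) = 32.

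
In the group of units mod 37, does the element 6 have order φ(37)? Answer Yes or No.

φ(37) = 37 − 1 = 36 = 2^2 · 3^2.
Test 6^(36/q) mod 37 for each prime factor q of 36:
6^18 ≡ 36 (mod 37)  [q = 2: ≢ 1 ✓]
6^12 ≡ 1 (mod 37)  [q = 3: ≡ 1 ✗]
6^12 ≡ 1 shows ord(6) | 12, strictly less than φ(37); not a primitive root.

No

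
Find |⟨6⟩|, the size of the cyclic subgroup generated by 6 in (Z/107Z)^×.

106

Since 6 ∈ (Z/107Z)^×, its order divides φ(107) = 107 − 1 = 106 = 2 · 53.
Divisors of 106: 1, 2, 53, 106.
Compute 6^d (mod 107) for the divisors d until we hit 1:
6^1 ≡ 6 (mod 107)
6^2 ≡ 36 (mod 107)
6^53 ≡ 106 (mod 107)
6^106 ≡ 1 (mod 107) ✓
The smallest such exponent is 106, so the order of 6 is 106.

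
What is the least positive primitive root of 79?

3

φ(79) = 79 − 1 = 78 = 2 · 3 · 13.
g is a primitive root iff g^(78/q) ≢ 1 (mod 79) for each prime q ∈ {2, 3, 13}.
g = 2: 2^39 ≡ 1 — hits 1, so not a primitive root.
g = 3: 3^39 ≡ 78; 3^26 ≡ 23; 3^6 ≡ 18 — none is 1, so 3 is a primitive root.
The smallest primitive root modulo 79 is 3.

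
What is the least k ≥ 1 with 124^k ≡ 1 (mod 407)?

180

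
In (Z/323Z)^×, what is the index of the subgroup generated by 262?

ord(262) | φ(323) = φ(17·19) = (17−1)·(19−1) = 16·18 = 288 = 2^5 · 3^2.
Divisors of 288: 1, 2, 3, 4, 6, 8, 9, 12, 16, 18, 24, 32, 36, 48, 72, 96, 144, 288.
Test each divisor d:
262^1 ≡ 262 (mod 323)
262^2 ≡ 168 (mod 323)
262^3 ≡ 88 (mod 323)
262^4 ≡ 123 (mod 323)
262^6 ≡ 315 (mod 323)
262^8 ≡ 271 (mod 323)
262^9 ≡ 265 (mod 323)
262^12 ≡ 64 (mod 323)
262^16 ≡ 120 (mod 323)
262^18 ≡ 134 (mod 323)
262^24 ≡ 220 (mod 323)
262^32 ≡ 188 (mod 323)
262^36 ≡ 191 (mod 323)
262^48 ≡ 273 (mod 323)
262^72 ≡ 305 (mod 323)
262^96 ≡ 239 (mod 323)
262^144 ≡ 1 (mod 323) ✓
So ord_323(262) = 144, hence |⟨262⟩| = 144.
The index is φ(323) / ord(262) = 288 / 144 = 2.

2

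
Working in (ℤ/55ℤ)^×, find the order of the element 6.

ord(6) | φ(55) = φ(5·11) = (5−1)·(11−1) = 4·10 = 40 = 2^3 · 5.
Divisors of 40: 1, 2, 4, 5, 8, 10, 20, 40.
Test each divisor d:
6^1 ≡ 6 (mod 55)
6^2 ≡ 36 (mod 55)
6^4 ≡ 31 (mod 55)
6^5 ≡ 21 (mod 55)
6^8 ≡ 26 (mod 55)
6^10 ≡ 1 (mod 55) ✓
The smallest such exponent is 10, so the order of 6 is 10.

10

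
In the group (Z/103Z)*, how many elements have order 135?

φ(103) = 103 − 1 = 102 = 2 · 3 · 17.
Since (Z/103Z)^× is cyclic of order 102, the number of elements of order d is φ(d) when d | 102 and 0 otherwise.
Here 102 is not a multiple of 135, so there are no elements of order 135.

0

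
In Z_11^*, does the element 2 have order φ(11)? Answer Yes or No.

φ(11) = 11 − 1 = 10 = 2 · 5.
Test 2^(10/q) mod 11 for each prime factor q of 10:
2^5 ≡ 10 (mod 11)  [q = 2: ≢ 1 ✓]
2^2 ≡ 4 (mod 11)  [q = 5: ≢ 1 ✓]
None equal 1, so ord_11(2) = 10: 2 is a primitive root.

Yes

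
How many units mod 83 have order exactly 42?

φ(83) = 83 − 1 = 82 = 2 · 41.
Since (Z/83Z)^× is cyclic of order 82, the number of elements of order d is φ(d) when d | 82 and 0 otherwise.
Here 82 is not a multiple of 42, so there are no elements of order 42.

0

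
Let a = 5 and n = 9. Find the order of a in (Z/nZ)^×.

ord(5) | φ(9) = φ(3^2) = 3·(3−1) = 6 = 2 · 3.
Divisors of 6: 1, 2, 3, 6.
Check 5^d mod 9 for each divisor in increasing order:
5^1 ≡ 5
5^2 ≡ 7
5^3 ≡ 8
5^6 ≡ 1
Therefore the multiplicative order of 5 modulo 9 is 6.

6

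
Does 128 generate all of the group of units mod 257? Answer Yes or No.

No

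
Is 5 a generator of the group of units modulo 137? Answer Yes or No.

Yes

φ(137) = 137 − 1 = 136 = 2^3 · 17.
Test 5^(136/q) mod 137 for each prime factor q of 136:
5^68 ≡ 136 (mod 137)  [q = 2: ≢ 1 ✓]
5^8 ≡ 38 (mod 137)  [q = 17: ≢ 1 ✓]
Every test exponent gives a nontrivial residue, hence 5 generates the full group.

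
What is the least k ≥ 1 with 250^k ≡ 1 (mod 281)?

140

ord(250) | φ(281) = 281 − 1 = 280 = 2^3 · 5 · 7.
Divisors of 280: 1, 2, 4, 5, 7, 8, 10, 14, 20, 28, 35, 40, 56, 70, 140, 280.
Test each divisor d:
250^1 ≡ 250 (mod 281)
250^2 ≡ 118 (mod 281)
250^4 ≡ 155 (mod 281)
250^5 ≡ 253 (mod 281)
250^7 ≡ 68 (mod 281)
250^8 ≡ 140 (mod 281)
250^10 ≡ 222 (mod 281)
250^14 ≡ 128 (mod 281)
250^20 ≡ 109 (mod 281)
250^28 ≡ 86 (mod 281)
250^35 ≡ 228 (mod 281)
250^40 ≡ 79 (mod 281)
250^56 ≡ 90 (mod 281)
250^70 ≡ 280 (mod 281)
250^140 ≡ 1 (mod 281) ✓
Hence ord(250) = 140.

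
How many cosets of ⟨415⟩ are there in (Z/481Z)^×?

By Lagrange's theorem, ord_481(415) divides φ(481) = φ(13·37) = (13−1)·(37−1) = 12·36 = 432 = 2^4 · 3^3.
Divisors of 432: 1, 2, 3, 4, 6, 8, 9, 12, 16, 18, 24, 27, 36, 48, 54, 72, 108, 144, 216, 432.
Test each divisor d:
415^1 ≡ 415
415^2 ≡ 27
415^3 ≡ 142
415^4 ≡ 248
415^6 ≡ 443
415^8 ≡ 417
415^9 ≡ 376
415^12 ≡ 1
Thus |⟨415⟩| = ord(415) = 12.
The index is φ(481) / ord(415) = 432 / 12 = 36.

36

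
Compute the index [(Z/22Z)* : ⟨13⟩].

Since 13 ∈ (Z/22Z)^×, its order divides φ(22) = φ(2)·φ(11) = 1·10 = 10 = 2 · 5.
Divisors of 10: 1, 2, 5, 10.
Compute 13^d (mod 22) for the divisors d until we hit 1:
13^1 ≡ 13 (mod 22)
13^2 ≡ 15 (mod 22)
13^5 ≡ 21 (mod 22)
13^10 ≡ 1 (mod 22) ✓
Thus |⟨13⟩| = ord(13) = 10.
[(Z/22Z)^× : ⟨13⟩] = 10/10 = 1.

1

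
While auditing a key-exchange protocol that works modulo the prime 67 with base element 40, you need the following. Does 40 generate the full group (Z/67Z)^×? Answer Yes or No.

No

φ(67) = 67 − 1 = 66 = 2 · 3 · 11.
An element g generates (Z/67Z)^× iff g^(66/q) ≢ 1 (mod 67) for each prime q ∈ {2, 3, 11}.
40^33 ≡ 1 (mod 67)  [q = 2: ≡ 1 ✗]
40^22 ≡ 1 (mod 67)  [q = 3: ≡ 1 ✗]
40^6 ≡ 24 (mod 67)  [q = 11: ≢ 1 ✓]
The check at q = 2 fails, so 40 generates a proper subgroup.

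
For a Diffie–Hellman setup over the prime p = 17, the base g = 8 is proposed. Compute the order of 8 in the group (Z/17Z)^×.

8

By Lagrange's theorem, ord_17(8) divides φ(17) = 17 − 1 = 16 = 2^4.
Divisors of 16: 1, 2, 4, 8, 16.
Evaluate successive powers at the divisors of 16:
8^1 ≡ 8
8^2 ≡ 13
8^4 ≡ 16
8^8 ≡ 1
So ord_17(8) = 8.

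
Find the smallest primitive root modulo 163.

2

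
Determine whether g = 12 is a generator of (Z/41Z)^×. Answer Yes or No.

Yes

φ(41) = 41 − 1 = 40 = 2^3 · 5.
Test 12^(40/q) mod 41 for each prime factor q of 40:
12^20 ≡ 40 (mod 41)  [q = 2: ≢ 1 ✓]
12^8 ≡ 18 (mod 41)  [q = 5: ≢ 1 ✓]
All checks pass, so 12 has order 40 and is a primitive root modulo 41.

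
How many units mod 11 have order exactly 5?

φ(11) = 11 − 1 = 10 = 2 · 5.
In a cyclic group of order 10, there are φ(d) elements of order d for each divisor d of 10, and zero for non-divisors.
5 | 10, and φ(5) = 5 − 1 = 4.

4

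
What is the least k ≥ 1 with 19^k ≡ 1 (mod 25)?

10

By Lagrange's theorem, ord_25(19) divides φ(25) = φ(5^2) = 5·(5−1) = 20 = 2^2 · 5.
Divisors of 20: 1, 2, 4, 5, 10, 20.
Compute 19^d (mod 25) for the divisors d until we hit 1:
19^1 ≡ 19 (mod 25)
19^2 ≡ 11 (mod 25)
19^4 ≡ 21 (mod 25)
19^5 ≡ 24 (mod 25)
19^10 ≡ 1 (mod 25) ✓
Therefore the multiplicative order of 19 modulo 25 is 10.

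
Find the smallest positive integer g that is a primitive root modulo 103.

φ(103) = 103 − 1 = 102 = 2 · 3 · 17.
g is a primitive root iff g^(102/q) ≢ 1 (mod 103) for each prime q ∈ {2, 3, 17}.
g = 2: 2^51 ≡ 1 — hits 1, so not a primitive root.
g = 3: 3^51 ≡ 102; 3^34 ≡ 1 — hits 1, so not a primitive root.
g = 4: 4^51 ≡ 1 — hits 1, so not a primitive root.
g = 5: 5^51 ≡ 102; 5^34 ≡ 56; 5^6 ≡ 72 — none is 1, so 5 is a primitive root.
So 5 is the smallest generator of (Z/103Z)^×.

5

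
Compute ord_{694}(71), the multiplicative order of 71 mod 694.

173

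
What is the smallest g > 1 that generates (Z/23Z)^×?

φ(23) = 23 − 1 = 22 = 2 · 11.
Test candidates g = 2, 3, … against the prime factors q ∈ {2, 11} of φ(23): g is a generator iff g^(22/q) ≢ 1 for every such q.
g = 2: 2^11 ≡ 1 — hits 1, so not a primitive root.
g = 3: 3^11 ≡ 1 — hits 1, so not a primitive root.
g = 4: 4^11 ≡ 1 — hits 1, so not a primitive root.
g = 5: 5^11 ≡ 22; 5^2 ≡ 2 — none is 1, so 5 is a primitive root.
Hence the least primitive root of 23 is 5.

5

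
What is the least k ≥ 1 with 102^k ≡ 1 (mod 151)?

By Lagrange's theorem, ord_151(102) divides φ(151) = 151 − 1 = 150 = 2 · 3 · 5^2.
Divisors of 150: 1, 2, 3, 5, 6, 10, 15, 25, 30, 50, 75, 150.
Evaluate successive powers at the divisors of 150:
102^1 ≡ 102 (mod 151)
102^2 ≡ 136 (mod 151)
102^3 ≡ 131 (mod 151)
102^5 ≡ 149 (mod 151)
102^6 ≡ 98 (mod 151)
102^10 ≡ 4 (mod 151)
102^15 ≡ 143 (mod 151)
102^25 ≡ 119 (mod 151)
102^30 ≡ 64 (mod 151)
102^50 ≡ 118 (mod 151)
102^75 ≡ 150 (mod 151)
102^150 ≡ 1 (mod 151) ✓
Hence ord(102) = 150.

150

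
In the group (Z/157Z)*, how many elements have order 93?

0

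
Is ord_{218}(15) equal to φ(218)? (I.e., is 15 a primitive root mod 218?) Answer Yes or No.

φ(218) = φ(2)·φ(109) = 1·108 = 108 = 2^2 · 3^3.
Test 15^(108/q) mod 218 for each prime factor q of 108:
15^54 ≡ 1 (mod 218)  [q = 2: ≡ 1 ✗]
15^36 ≡ 45 (mod 218)  [q = 3: ≢ 1 ✓]
The check at q = 2 fails, so 15 generates a proper subgroup.

No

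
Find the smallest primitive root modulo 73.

φ(73) = 73 − 1 = 72 = 2^3 · 3^2.
Test candidates g = 2, 3, … against the prime factors q ∈ {2, 3} of φ(73): g is a generator iff g^(72/q) ≢ 1 for every such q.
g = 2: 2^36 ≡ 1 — hits 1, so not a primitive root.
g = 3: 3^36 ≡ 1 — hits 1, so not a primitive root.
g = 4: 4^36 ≡ 1 — hits 1, so not a primitive root.
g = 5: 5^36 ≡ 72; 5^24 ≡ 8 — none is 1, so 5 is a primitive root.
The smallest primitive root modulo 73 is 5.

5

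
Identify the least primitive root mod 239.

φ(239) = 239 − 1 = 238 = 2 · 7 · 17.
g is a primitive root iff g^(238/q) ≢ 1 (mod 239) for each prime q ∈ {2, 7, 17}.
g = 2: 2^119 ≡ 1 — hits 1, so not a primitive root.
g = 3: 3^119 ≡ 1 — hits 1, so not a primitive root.
g = 4: 4^119 ≡ 1 — hits 1, so not a primitive root.
g = 5: 5^119 ≡ 1 — hits 1, so not a primitive root.
g = 6: 6^119 ≡ 1 — hits 1, so not a primitive root.
g = 7: 7^119 ≡ 238; 7^34 ≡ 24; 7^14 ≡ 211 — none is 1, so 7 is a primitive root.
So 7 is the smallest generator of (Z/239Z)^×.

7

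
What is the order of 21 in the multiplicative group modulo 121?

22

Since 21 ∈ (Z/121Z)^×, its order divides φ(121) = φ(11^2) = 11·(11−1) = 110 = 2 · 5 · 11.
Divisors of 110: 1, 2, 5, 10, 11, 22, 55, 110.
Compute 21^d (mod 121) for the divisors d until we hit 1:
21^1 ≡ 21 (mod 121)
21^2 ≡ 78 (mod 121)
21^5 ≡ 109 (mod 121)
21^10 ≡ 23 (mod 121)
21^11 ≡ 120 (mod 121)
21^22 ≡ 1 (mod 121) ✓
The smallest such exponent is 22, so the order of 21 is 22.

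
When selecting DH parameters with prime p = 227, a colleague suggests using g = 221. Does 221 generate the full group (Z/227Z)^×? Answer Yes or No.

φ(227) = 227 − 1 = 226 = 2 · 113.
221 is a primitive root mod 227 iff 221^(φ(227)/q) ≢ 1 for every prime q | φ(227), i.e. q ∈ {2, 113}.
221^113 ≡ 1 (mod 227)  [q = 2: ≡ 1 ✗]
221^2 ≡ 36 (mod 227)  [q = 113: ≢ 1 ✓]
The check at q = 2 fails, so 221 generates a proper subgroup.

No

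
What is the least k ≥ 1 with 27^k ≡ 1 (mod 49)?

ord(27) | φ(49) = φ(7^2) = 7·(7−1) = 42 = 2 · 3 · 7.
Divisors of 42: 1, 2, 3, 6, 7, 14, 21, 42.
Check 27^d mod 49 for each divisor in increasing order:
27^1 ≡ 27
27^2 ≡ 43
27^3 ≡ 34
27^6 ≡ 29
27^7 ≡ 48
27^14 ≡ 1
So ord_49(27) = 14.

14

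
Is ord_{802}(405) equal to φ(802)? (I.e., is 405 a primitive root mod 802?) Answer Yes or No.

φ(802) = φ(2)·φ(401) = 1·400 = 400 = 2^4 · 5^2.
Test 405^(400/q) mod 802 for each prime factor q of 400:
405^200 ≡ 1 (mod 802)  [q = 2: ≡ 1 ✗]
405^80 ≡ 773 (mod 802)  [q = 5: ≢ 1 ✓]
The check at q = 2 fails, so 405 generates a proper subgroup.

No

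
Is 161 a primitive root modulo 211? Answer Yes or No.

φ(211) = 211 − 1 = 210 = 2 · 3 · 5 · 7.
An element g generates (Z/211Z)^× iff g^(210/q) ≢ 1 (mod 211) for each prime q ∈ {2, 3, 5, 7}.
161^105 ≡ 1 (mod 211)  [q = 2: ≡ 1 ✗]
161^70 ≡ 196 (mod 211)  [q = 3: ≢ 1 ✓]
161^42 ≡ 1 (mod 211)  [q = 5: ≡ 1 ✗]
161^30 ≡ 58 (mod 211)  [q = 7: ≢ 1 ✓]
161^105 ≡ 1 shows ord(161) | 105, strictly less than φ(211); not a primitive root.

No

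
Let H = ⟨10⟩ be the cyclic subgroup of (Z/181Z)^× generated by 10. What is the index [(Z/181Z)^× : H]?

ord(10) | φ(181) = 181 − 1 = 180 = 2^2 · 3^2 · 5.
Divisors of 180: 1, 2, 3, 4, 5, 6, 9, 10, 12, 15, 18, 20, 30, 36, 45, 60, 90, 180.
Evaluate successive powers at the divisors of 180:
10^1 ≡ 10
10^2 ≡ 100
10^3 ≡ 95
10^4 ≡ 45
10^5 ≡ 88
10^6 ≡ 156
10^9 ≡ 159
10^10 ≡ 142
10^12 ≡ 82
10^15 ≡ 7
10^18 ≡ 122
10^20 ≡ 73
10^30 ≡ 49
10^36 ≡ 42
10^45 ≡ 162
10^60 ≡ 48
10^90 ≡ 180
10^180 ≡ 1
The order of 10 is 180, so the subgroup it generates has 180 elements.
[(Z/181Z)^× : ⟨10⟩] = 180/180 = 1.

1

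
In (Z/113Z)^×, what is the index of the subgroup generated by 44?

14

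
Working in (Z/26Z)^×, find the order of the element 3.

3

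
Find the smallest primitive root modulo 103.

5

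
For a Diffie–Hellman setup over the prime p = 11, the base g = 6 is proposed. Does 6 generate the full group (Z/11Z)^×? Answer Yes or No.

φ(11) = 11 − 1 = 10 = 2 · 5.
Test 6^(10/q) mod 11 for each prime factor q of 10:
6^5 ≡ 10 (mod 11)  [q = 2: ≢ 1 ✓]
6^2 ≡ 3 (mod 11)  [q = 5: ≢ 1 ✓]
None equal 1, so ord_11(6) = 10: 6 is a primitive root.

Yes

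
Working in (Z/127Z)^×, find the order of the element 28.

ord(28) | φ(127) = 127 − 1 = 126 = 2 · 3^2 · 7.
Divisors of 126: 1, 2, 3, 6, 7, 9, 14, 18, 21, 42, 63, 126.
Check 28^d mod 127 for each divisor in increasing order:
28^1 ≡ 28 (mod 127)
28^2 ≡ 22 (mod 127)
28^3 ≡ 108 (mod 127)
28^6 ≡ 107 (mod 127)
28^7 ≡ 75 (mod 127)
28^9 ≡ 126 (mod 127)
28^14 ≡ 37 (mod 127)
28^18 ≡ 1 (mod 127) ✓
Hence ord(28) = 18.

18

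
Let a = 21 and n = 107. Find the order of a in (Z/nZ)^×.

106

ord(21) | φ(107) = 107 − 1 = 106 = 2 · 53.
Divisors of 106: 1, 2, 53, 106.
Evaluate successive powers at the divisors of 106:
21^1 ≡ 21 (mod 107)
21^2 ≡ 13 (mod 107)
21^53 ≡ 106 (mod 107)
21^106 ≡ 1 (mod 107) ✓
So ord_107(21) = 106.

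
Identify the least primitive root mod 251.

6

φ(251) = 251 − 1 = 250 = 2 · 5^3.
Test candidates g = 2, 3, … against the prime factors q ∈ {2, 5} of φ(251): g is a generator iff g^(250/q) ≢ 1 for every such q.
g = 2: 2^125 ≡ 250; 2^50 ≡ 1 — hits 1, so not a primitive root.
g = 3: 3^125 ≡ 1 — hits 1, so not a primitive root.
g = 4: 4^125 ≡ 1 — hits 1, so not a primitive root.
g = 5: 5^125 ≡ 1 — hits 1, so not a primitive root.
g = 6: 6^125 ≡ 250; 6^50 ≡ 219 — none is 1, so 6 is a primitive root.
The smallest primitive root modulo 251 is 6.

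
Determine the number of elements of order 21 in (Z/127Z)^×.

φ(127) = 127 − 1 = 126 = 2 · 3^2 · 7.
In a cyclic group of order 126, there are φ(d) elements of order d for each divisor d of 126, and zero for non-divisors.
21 = 3 · 7 divides 126, and φ(21) = 12.

12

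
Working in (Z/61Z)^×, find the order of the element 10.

By Lagrange's theorem, ord_61(10) divides φ(61) = 61 − 1 = 60 = 2^2 · 3 · 5.
Divisors of 60: 1, 2, 3, 4, 5, 6, 10, 12, 15, 20, 30, 60.
Check 10^d mod 61 for each divisor in increasing order:
10^1 ≡ 10 (mod 61)
10^2 ≡ 39 (mod 61)
10^3 ≡ 24 (mod 61)
10^4 ≡ 57 (mod 61)
10^5 ≡ 21 (mod 61)
10^6 ≡ 27 (mod 61)
10^10 ≡ 14 (mod 61)
10^12 ≡ 58 (mod 61)
10^15 ≡ 50 (mod 61)
10^20 ≡ 13 (mod 61)
10^30 ≡ 60 (mod 61)
10^60 ≡ 1 (mod 61) ✓
Therefore the multiplicative order of 10 modulo 61 is 60.

60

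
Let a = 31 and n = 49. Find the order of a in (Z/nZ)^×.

By Lagrange's theorem, ord_49(31) divides φ(49) = φ(7^2) = 7·(7−1) = 42 = 2 · 3 · 7.
Divisors of 42: 1, 2, 3, 6, 7, 14, 21, 42.
Compute 31^d (mod 49) for the divisors d until we hit 1:
31^1 ≡ 31 (mod 49)
31^2 ≡ 30 (mod 49)
31^3 ≡ 48 (mod 49)
31^6 ≡ 1 (mod 49) ✓
Therefore the multiplicative order of 31 modulo 49 is 6.

6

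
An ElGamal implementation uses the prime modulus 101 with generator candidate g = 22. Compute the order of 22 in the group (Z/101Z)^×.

50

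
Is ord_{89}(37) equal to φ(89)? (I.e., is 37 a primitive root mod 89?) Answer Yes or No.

No

φ(89) = 89 − 1 = 88 = 2^3 · 11.
An element g generates (Z/89Z)^× iff g^(88/q) ≢ 1 (mod 89) for each prime q ∈ {2, 11}.
37^44 ≡ 88 (mod 89)  [q = 2: ≢ 1 ✓]
37^8 ≡ 1 (mod 89)  [q = 11: ≡ 1 ✗]
The check at q = 11 fails, so 37 generates a proper subgroup.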